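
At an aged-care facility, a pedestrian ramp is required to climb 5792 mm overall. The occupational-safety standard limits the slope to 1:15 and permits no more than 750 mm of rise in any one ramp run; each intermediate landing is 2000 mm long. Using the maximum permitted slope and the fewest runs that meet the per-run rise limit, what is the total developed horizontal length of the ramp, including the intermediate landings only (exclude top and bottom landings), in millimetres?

5792 / 750 = 7.72, so 8 ramp runs are needed. That means 7 intermediate landings.
Ramp run (horizontal) at 1:15: 5792 × 15 = 86880 mm.
Intermediate landings: 7 × 2000 = 14000 mm.
Developed length = 86880 + 14000 = 100880 mm.

100880 mm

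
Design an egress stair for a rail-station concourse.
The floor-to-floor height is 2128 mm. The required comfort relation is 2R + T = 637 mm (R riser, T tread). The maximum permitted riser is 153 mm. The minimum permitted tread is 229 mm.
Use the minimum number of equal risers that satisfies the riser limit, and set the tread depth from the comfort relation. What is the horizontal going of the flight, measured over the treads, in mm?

2128 / 153 = 13.91, so 14 risers are needed.
Each riser is 2128/14 = 152 mm (≤ 153 mm).
From 2R + T = 637: T = 637 − 304 = 333 mm.
Treads = 14 − 1 = 13; going = 13 × 333 = 4329 mm.

4329 mm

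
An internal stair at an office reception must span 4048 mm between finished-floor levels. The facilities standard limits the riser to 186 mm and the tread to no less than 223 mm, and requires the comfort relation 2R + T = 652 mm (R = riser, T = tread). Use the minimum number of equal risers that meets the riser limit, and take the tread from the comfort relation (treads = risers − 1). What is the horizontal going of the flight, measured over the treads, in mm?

⌈4048/186⌉ = 22 risers.
Riser R = 4048 / 22 = 184 mm, within the 186 mm limit.
Tread T = 652 − 2 × 184 = 284 mm (≥ 223 mm).
22 risers give 21 treads; going = 21 × 284 = 5964 mm.

5964 mm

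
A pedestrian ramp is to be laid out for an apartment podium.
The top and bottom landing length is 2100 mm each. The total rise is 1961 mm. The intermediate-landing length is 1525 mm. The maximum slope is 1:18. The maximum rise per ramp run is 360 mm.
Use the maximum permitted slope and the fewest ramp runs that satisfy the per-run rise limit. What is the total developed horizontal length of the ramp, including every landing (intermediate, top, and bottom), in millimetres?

At most 360 each: 1961/360 = 5.45, giving 6 ramp runs. That means 5 intermediate landings.
Ramp run (horizontal) at 1:18: 1961 × 18 = 35298 mm.
5 intermediate landings contribute 5 × 1525 = 7625 mm.
Top and bottom landings: 2 × 2100 = 4200 mm.
Total = 35298 + 7625 + 4200 = 47123 mm.

47123 mm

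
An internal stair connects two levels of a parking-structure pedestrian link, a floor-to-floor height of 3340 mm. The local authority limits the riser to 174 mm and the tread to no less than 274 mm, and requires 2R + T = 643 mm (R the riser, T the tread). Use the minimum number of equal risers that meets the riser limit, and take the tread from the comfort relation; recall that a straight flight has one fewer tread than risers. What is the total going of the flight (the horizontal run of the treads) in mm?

3340 / 174 = 19.20, so 20 risers are needed.
Riser R = 3340 / 20 = 167 mm, within the 174 mm limit.
From 2R + T = 643: T = 643 − 334 = 309 mm.
Treads = 20 − 1 = 19; going = 19 × 309 = 5871 mm.

5871 mm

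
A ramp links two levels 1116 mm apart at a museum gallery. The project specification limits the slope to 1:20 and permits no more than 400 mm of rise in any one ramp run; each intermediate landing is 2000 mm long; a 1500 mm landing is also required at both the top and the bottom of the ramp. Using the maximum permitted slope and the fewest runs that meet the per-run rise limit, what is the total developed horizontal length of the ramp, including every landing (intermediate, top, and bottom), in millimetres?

29320 mm

At most 400 each: 1116/400 = 2.79, giving 3 ramp runs. That means 2 intermediate landings.
Ramp run (horizontal) at 1:20: 1116 × 20 = 22320 mm.
2 intermediate landings contribute 2 × 2000 = 4000 mm.
Top and bottom landings: 2 × 1500 = 3000 mm.
Total = 22320 + 4000 + 3000 = 29320 mm.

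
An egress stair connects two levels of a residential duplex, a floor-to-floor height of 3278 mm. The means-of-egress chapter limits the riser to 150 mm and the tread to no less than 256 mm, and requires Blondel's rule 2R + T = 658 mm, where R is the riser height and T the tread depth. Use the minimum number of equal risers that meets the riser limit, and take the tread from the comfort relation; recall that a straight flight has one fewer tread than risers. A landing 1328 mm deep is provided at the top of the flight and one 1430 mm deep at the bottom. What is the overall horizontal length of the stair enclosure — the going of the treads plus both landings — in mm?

⌈3278/150⌉ = 22 risers.
Each riser is 3278/22 = 149 mm (≤ 150 mm).
From 2R + T = 658: T = 658 − 298 = 360 mm.
Treads = 22 − 1 = 21; going = 21 × 360 = 7560 mm.
Enclosure = 7560 + 1328 + 1430 = 10318 mm.

10318 mm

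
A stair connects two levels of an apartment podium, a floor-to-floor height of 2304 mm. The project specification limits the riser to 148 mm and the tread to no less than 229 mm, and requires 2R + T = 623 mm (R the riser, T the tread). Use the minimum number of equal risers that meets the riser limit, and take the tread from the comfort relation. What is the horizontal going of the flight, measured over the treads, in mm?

5025 mm

2304 / 148 = 15.57, so 16 risers are needed.
Each riser is 2304/16 = 144 mm (≤ 148 mm).
T = 623 − 2·144 = 335 mm, which satisfies the 229 mm minimum.
16 risers give 15 treads; going = 15 × 335 = 5025 mm.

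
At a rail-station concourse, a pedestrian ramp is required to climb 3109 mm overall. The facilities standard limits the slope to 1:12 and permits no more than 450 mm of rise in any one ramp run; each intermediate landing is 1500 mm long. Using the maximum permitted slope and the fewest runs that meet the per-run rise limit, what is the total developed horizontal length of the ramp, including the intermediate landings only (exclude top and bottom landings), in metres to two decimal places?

3109 / 450 = 6.909 → round up to 7 ramp runs. That means 6 intermediate landings.
Ramp run (horizontal) at 1:12: 3109 × 12 = 37308 mm.
6 intermediate landings contribute 6 × 1500 = 9000 mm.
Total developed length = 37308 + 9000 = 46308 mm.
= 46.31 m.

46.31 m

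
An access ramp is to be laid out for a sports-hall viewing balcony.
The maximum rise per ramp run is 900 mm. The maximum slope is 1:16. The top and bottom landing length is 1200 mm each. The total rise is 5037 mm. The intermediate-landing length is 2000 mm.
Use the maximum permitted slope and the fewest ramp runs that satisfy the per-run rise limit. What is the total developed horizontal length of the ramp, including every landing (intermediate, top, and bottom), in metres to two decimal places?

92.99 m

⌈5037/900⌉ = 6 ramp runs. That means 5 intermediate landings.
Ramp run (horizontal) at 1:16: 5037 × 16 = 80592 mm.
5 intermediate landings contribute 5 × 2000 = 10000 mm.
Top and bottom landings: 2 × 1200 = 2400 mm.
Total = 80592 + 10000 + 2400 = 92992 mm.
= 92.99 m.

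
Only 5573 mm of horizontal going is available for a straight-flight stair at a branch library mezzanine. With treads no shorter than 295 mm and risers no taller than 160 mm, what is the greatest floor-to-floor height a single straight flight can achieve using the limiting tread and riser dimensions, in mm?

3040 mm

Treads that fit: ⌊5573 / 295⌋ = 18.
Risers = treads + 1 = 19.
Maximum height = 19 × 160 = 3040 mm.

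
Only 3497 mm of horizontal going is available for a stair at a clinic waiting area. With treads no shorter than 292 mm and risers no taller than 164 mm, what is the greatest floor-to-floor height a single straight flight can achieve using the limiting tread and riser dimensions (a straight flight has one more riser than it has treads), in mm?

Treads that fit: ⌊3497 / 292⌋ = 11.
Risers = treads + 1 = 12.
Maximum height = 12 × 164 = 1968 mm.

1968 mm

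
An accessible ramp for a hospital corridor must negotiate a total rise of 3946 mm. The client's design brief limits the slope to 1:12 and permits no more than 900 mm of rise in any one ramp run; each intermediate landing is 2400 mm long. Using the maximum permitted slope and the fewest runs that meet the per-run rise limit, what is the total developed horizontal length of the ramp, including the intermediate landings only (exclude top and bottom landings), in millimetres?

56952 mm

⌈3946/900⌉ = 5 ramp runs. That means 4 intermediate landings.
Horizontal run for 3946 mm of rise at 1:12 is 3946 × 12 = 47352 mm.
4 intermediate landings contribute 4 × 2400 = 9600 mm.
Developed length = 47352 + 9600 = 56952 mm.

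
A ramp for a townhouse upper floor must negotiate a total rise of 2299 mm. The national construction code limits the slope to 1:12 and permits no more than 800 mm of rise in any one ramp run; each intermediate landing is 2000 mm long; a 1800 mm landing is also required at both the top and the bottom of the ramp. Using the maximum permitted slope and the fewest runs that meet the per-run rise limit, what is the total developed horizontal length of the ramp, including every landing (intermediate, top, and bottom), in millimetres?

35188 mm

At most 800 each: 2299/800 = 2.87, giving 3 ramp runs. That means 2 intermediate landings.
Horizontal run for 2299 mm of rise at 1:12 is 2299 × 12 = 27588 mm.
2 intermediate landings contribute 2 × 2000 = 4000 mm.
Top and bottom landings: 2 × 1800 = 3600 mm.
Total = 27588 + 4000 + 3600 = 35188 mm.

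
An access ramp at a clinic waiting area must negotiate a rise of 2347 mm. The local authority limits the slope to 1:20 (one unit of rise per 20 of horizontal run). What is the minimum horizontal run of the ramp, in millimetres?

Run = rise × 20 = 2347 × 20 = 46940 mm.

46940 mm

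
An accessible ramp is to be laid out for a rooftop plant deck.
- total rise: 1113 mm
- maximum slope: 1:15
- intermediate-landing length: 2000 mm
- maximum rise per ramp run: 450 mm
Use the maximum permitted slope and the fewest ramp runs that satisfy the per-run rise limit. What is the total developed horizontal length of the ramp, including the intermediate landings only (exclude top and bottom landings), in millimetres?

At most 450 each: 1113/450 = 2.47, giving 3 ramp runs. That means 2 intermediate landings.
Ramp run (horizontal) at 1:15: 1113 × 15 = 16695 mm.
2 intermediate landings contribute 2 × 2000 = 4000 mm.
Developed length = 16695 + 4000 = 20695 mm.

20695 mm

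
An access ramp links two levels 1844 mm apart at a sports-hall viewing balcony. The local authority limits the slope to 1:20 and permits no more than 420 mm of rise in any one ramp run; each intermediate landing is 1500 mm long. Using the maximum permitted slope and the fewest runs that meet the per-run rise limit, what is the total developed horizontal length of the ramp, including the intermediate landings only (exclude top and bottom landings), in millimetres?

At most 420 each: 1844/420 = 4.39, giving 5 ramp runs. That means 4 intermediate landings.
Ramp run (horizontal) at 1:20: 1844 × 20 = 36880 mm.
Intermediate landings: 4 × 1500 = 6000 mm.
Total developed length = 36880 + 6000 = 42880 mm.

42880 mm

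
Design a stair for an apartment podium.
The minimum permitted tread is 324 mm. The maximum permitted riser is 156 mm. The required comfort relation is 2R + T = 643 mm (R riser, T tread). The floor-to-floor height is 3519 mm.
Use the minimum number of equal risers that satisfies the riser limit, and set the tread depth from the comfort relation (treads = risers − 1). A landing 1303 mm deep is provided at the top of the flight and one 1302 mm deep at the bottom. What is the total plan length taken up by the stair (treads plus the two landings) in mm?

10019 mm

3519 / 156 = 22.558 → round up to 23 risers.
Riser R = 3519 / 23 = 153 mm, within the 156 mm limit.
T = 643 − 2·153 = 337 mm, which satisfies the 324 mm minimum.
Going = (23 − 1) × 337 = 7414 mm.
Add landings: 7414 + 1303 + 1302 = 10019 mm.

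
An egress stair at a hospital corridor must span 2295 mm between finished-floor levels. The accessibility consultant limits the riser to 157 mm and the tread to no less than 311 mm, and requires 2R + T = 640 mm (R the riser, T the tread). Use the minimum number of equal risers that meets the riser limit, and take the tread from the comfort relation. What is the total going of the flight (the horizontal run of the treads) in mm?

⌈2295/157⌉ = 15 risers.
Each riser is 2295/15 = 153 mm (≤ 157 mm).
Tread T = 640 − 2 × 153 = 334 mm (≥ 311 mm).
Going = (15 − 1) × 334 = 4676 mm.

4676 mm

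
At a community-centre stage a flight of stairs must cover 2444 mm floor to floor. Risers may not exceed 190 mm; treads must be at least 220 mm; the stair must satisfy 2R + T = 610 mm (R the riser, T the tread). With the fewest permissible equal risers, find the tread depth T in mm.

2444 / 190 = 12.863 → round up to 13 risers.
R = 2444 ÷ 13 = 188 mm.
T = 610 − 2·188 = 234 mm, which satisfies the 220 mm minimum.

234 mm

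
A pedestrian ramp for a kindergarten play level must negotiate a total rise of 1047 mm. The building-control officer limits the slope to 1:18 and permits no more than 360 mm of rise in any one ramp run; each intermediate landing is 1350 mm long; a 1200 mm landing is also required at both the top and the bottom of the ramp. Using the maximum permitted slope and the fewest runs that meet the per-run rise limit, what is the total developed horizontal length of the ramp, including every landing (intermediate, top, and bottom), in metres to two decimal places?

23.95 m

1047 / 360 = 2.908 → round up to 3 ramp runs. That means 2 intermediate landings.
Horizontal run for 1047 mm of rise at 1:18 is 1047 × 18 = 18846 mm.
2 intermediate landings contribute 2 × 1350 = 2700 mm.
Top and bottom landings: 2 × 1200 = 2400 mm.
Total = 18846 + 2700 + 2400 = 23946 mm.
= 23.95 m.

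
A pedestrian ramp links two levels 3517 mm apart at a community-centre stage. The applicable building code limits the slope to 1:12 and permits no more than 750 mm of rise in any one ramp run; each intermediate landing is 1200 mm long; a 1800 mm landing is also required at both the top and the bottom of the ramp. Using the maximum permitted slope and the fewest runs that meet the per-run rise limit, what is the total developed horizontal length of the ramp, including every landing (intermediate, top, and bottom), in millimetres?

At most 750 each: 3517/750 = 4.69, giving 5 ramp runs. That means 4 intermediate landings.
Ramp run (horizontal) at 1:12: 3517 × 12 = 42204 mm.
Intermediate landings: 4 × 1200 = 4800 mm.
Top and bottom landings: 2 × 1800 = 3600 mm.
Total = 42204 + 4800 + 3600 = 50604 mm.

50604 mm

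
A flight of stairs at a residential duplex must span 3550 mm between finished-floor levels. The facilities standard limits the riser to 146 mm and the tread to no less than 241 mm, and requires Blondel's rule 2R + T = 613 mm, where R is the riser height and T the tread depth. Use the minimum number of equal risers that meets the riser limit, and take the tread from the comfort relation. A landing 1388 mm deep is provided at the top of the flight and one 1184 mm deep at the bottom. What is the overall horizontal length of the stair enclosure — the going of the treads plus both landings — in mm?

10468 mm

3550 / 146 = 24.32, so 25 risers are needed.
Riser R = 3550 / 25 = 142 mm, within the 146 mm limit.
T = 613 − 2·142 = 329 mm, which satisfies the 241 mm minimum.
Treads = 25 − 1 = 24; going = 24 × 329 = 7896 mm.
Enclosure = 7896 + 1388 + 1184 = 10468 mm.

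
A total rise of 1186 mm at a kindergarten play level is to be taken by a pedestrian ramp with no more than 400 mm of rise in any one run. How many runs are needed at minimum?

1186 / 400 = 2.965 → round up to 3 ramp runs.

3 runs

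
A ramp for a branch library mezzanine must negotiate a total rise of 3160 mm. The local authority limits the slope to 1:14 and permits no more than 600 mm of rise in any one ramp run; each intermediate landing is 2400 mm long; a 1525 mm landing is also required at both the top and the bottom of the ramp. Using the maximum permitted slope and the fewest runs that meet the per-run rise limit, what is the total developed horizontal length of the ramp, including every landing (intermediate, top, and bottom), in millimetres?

3160 / 600 = 5.267 → round up to 6 ramp runs. That means 5 intermediate landings.
Horizontal run for 3160 mm of rise at 1:14 is 3160 × 14 = 44240 mm.
Intermediate landings: 5 × 2400 = 12000 mm.
Top and bottom landings: 2 × 1525 = 3050 mm.
Total = 44240 + 12000 + 3050 = 59290 mm.

59290 mm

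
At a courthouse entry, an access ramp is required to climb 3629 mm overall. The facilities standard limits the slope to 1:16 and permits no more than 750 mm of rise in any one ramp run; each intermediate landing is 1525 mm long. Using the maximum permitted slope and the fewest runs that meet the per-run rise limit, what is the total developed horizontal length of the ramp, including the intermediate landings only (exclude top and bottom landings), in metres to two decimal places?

64.16 m

3629 / 750 = 4.84, so 5 ramp runs are needed. That means 4 intermediate landings.
Ramp run (horizontal) at 1:16: 3629 × 16 = 58064 mm.
4 intermediate landings contribute 4 × 1525 = 6100 mm.
Developed length = 58064 + 6100 = 64164 mm.
= 64.16 m.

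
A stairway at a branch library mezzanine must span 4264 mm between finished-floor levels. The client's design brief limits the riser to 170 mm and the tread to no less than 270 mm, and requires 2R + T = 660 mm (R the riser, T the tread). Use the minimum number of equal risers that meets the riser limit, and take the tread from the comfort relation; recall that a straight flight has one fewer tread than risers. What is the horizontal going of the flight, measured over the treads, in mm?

8300 mm

4264 / 170 = 25.082 → round up to 26 risers.
Riser R = 4264 / 26 = 164 mm, within the 170 mm limit.
T = 660 − 2·164 = 332 mm, which satisfies the 270 mm minimum.
Going = (26 − 1) × 332 = 8300 mm.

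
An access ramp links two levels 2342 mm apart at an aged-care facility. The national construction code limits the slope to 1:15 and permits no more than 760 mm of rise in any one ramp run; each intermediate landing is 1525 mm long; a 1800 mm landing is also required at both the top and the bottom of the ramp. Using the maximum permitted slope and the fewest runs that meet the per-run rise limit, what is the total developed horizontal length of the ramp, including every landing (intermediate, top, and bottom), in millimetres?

43305 mm

At most 760 each: 2342/760 = 3.08, giving 4 ramp runs. That means 3 intermediate landings.
Ramp run (horizontal) at 1:15: 2342 × 15 = 35130 mm.
3 intermediate landings contribute 3 × 1525 = 4575 mm.
Top and bottom landings: 2 × 1800 = 3600 mm.
Total = 35130 + 4575 + 3600 = 43305 mm.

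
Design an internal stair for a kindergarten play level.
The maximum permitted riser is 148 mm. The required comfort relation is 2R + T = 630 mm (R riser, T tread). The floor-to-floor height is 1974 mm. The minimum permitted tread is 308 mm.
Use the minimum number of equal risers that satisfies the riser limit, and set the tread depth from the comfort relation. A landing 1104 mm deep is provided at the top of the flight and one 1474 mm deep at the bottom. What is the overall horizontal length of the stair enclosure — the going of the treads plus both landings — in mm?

1974 / 148 = 13.34, so 14 risers are needed.
Riser R = 1974 / 14 = 141 mm, within the 148 mm limit.
T = 630 − 2·141 = 348 mm, which satisfies the 308 mm minimum.
Going = (14 − 1) × 348 = 4524 mm.
Add landings: 4524 + 1104 + 1474 = 7102 mm.

7102 mm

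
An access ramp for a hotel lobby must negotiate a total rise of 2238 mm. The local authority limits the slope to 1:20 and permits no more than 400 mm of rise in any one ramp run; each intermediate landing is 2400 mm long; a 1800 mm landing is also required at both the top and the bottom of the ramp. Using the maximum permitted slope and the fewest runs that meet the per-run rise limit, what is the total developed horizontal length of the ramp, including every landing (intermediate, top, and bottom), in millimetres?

At most 400 each: 2238/400 = 5.59, giving 6 ramp runs. That means 5 intermediate landings.
Horizontal run for 2238 mm of rise at 1:20 is 2238 × 20 = 44760 mm.
5 intermediate landings contribute 5 × 2400 = 12000 mm.
Top and bottom landings: 2 × 1800 = 3600 mm.
Total = 44760 + 12000 + 3600 = 60360 mm.

60360 mm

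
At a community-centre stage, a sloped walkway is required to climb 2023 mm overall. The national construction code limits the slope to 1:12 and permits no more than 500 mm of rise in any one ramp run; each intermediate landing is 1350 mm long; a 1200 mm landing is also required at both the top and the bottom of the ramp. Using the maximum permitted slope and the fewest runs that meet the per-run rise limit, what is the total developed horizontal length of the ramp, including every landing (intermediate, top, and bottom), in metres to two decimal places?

2023 / 500 = 4.05, so 5 ramp runs are needed. That means 4 intermediate landings.
Ramp run (horizontal) at 1:12: 2023 × 12 = 24276 mm.
4 intermediate landings contribute 4 × 1350 = 5400 mm.
Top and bottom landings: 2 × 1200 = 2400 mm.
Total = 24276 + 5400 + 2400 = 32076 mm.
= 32.08 m.

32.08 m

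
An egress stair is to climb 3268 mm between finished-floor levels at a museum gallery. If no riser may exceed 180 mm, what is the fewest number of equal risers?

19 risers

3268 / 180 = 18.156 → round up to 19 risers.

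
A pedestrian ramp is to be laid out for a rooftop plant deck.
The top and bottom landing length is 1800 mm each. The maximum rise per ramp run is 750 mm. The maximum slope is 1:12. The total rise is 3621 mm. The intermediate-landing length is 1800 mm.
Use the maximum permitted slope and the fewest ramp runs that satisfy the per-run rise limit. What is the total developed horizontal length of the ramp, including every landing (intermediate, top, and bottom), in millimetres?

⌈3621/750⌉ = 5 ramp runs. That means 4 intermediate landings.
Horizontal run for 3621 mm of rise at 1:12 is 3621 × 12 = 43452 mm.
4 intermediate landings contribute 4 × 1800 = 7200 mm.
Top and bottom landings: 2 × 1800 = 3600 mm.
Total = 43452 + 7200 + 3600 = 54252 mm.

54252 mm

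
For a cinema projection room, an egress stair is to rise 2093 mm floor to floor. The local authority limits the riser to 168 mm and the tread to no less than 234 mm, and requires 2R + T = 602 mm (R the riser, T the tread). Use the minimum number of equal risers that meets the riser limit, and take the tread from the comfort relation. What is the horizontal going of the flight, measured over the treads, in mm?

At most 168 each: 2093/168 = 12.46, giving 13 risers.
Each riser is 2093/13 = 161 mm (≤ 168 mm).
Tread T = 602 − 2 × 161 = 280 mm (≥ 234 mm).
Treads = 13 − 1 = 12; going = 12 × 280 = 3360 mm.

3360 mm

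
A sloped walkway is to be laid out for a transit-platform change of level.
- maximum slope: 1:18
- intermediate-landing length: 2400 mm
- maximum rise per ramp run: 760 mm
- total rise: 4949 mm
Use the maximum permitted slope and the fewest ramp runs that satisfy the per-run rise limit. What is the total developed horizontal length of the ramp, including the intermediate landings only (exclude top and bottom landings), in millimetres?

103482 mm

4949 / 760 = 6.512 → round up to 7 ramp runs. That means 6 intermediate landings.
Ramp run (horizontal) at 1:18: 4949 × 18 = 89082 mm.
Intermediate landings: 6 × 2400 = 14400 mm.
Total developed length = 89082 + 14400 = 103482 mm.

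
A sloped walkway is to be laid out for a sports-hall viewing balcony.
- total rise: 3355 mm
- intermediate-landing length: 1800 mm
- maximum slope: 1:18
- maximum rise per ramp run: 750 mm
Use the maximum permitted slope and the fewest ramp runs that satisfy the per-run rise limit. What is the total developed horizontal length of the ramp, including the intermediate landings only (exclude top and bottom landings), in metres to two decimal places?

67.59 m

At most 750 each: 3355/750 = 4.47, giving 5 ramp runs. That means 4 intermediate landings.
Ramp run (horizontal) at 1:18: 3355 × 18 = 60390 mm.
4 intermediate landings contribute 4 × 1800 = 7200 mm.
Total developed length = 60390 + 7200 = 67590 mm.
= 67.59 m.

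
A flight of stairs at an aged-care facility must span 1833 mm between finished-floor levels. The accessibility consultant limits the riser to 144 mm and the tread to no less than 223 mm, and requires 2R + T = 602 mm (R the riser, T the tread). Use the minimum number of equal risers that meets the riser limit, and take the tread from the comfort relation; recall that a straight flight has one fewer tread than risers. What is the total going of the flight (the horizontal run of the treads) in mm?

1833 / 144 = 12.73, so 13 risers are needed.
Each riser is 1833/13 = 141 mm (≤ 144 mm).
Tread T = 602 − 2 × 141 = 320 mm (≥ 223 mm).
Going = (13 − 1) × 320 = 3840 mm.

3840 mm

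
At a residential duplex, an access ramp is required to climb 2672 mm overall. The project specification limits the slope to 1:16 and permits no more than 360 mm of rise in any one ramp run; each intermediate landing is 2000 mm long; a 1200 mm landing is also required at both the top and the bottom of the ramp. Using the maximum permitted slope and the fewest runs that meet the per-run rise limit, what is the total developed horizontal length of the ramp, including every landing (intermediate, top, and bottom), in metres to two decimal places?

59.15 m

2672 / 360 = 7.42, so 8 ramp runs are needed. That means 7 intermediate landings.
Horizontal run for 2672 mm of rise at 1:16 is 2672 × 16 = 42752 mm.
Intermediate landings: 7 × 2000 = 14000 mm.
Top and bottom landings: 2 × 1200 = 2400 mm.
Total = 42752 + 14000 + 2400 = 59152 mm.
= 59.15 m.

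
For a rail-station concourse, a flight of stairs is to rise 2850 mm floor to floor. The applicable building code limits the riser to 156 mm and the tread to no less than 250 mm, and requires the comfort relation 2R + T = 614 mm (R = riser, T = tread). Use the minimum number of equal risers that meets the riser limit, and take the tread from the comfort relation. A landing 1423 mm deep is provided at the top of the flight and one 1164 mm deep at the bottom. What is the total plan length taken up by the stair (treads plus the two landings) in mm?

⌈2850/156⌉ = 19 risers.
Each riser is 2850/19 = 150 mm (≤ 156 mm).
T = 614 − 2·150 = 314 mm, which satisfies the 250 mm minimum.
Treads = 19 − 1 = 18; going = 18 × 314 = 5652 mm.
Enclosure = 5652 + 1423 + 1164 = 8239 mm.

8239 mm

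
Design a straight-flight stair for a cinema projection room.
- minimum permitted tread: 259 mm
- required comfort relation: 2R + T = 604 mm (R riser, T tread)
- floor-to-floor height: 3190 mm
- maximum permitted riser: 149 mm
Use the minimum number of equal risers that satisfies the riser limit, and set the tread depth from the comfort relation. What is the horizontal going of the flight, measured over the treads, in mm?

6594 mm

3190 / 149 = 21.41, so 22 risers are needed.
R = 3190 ÷ 22 = 145 mm.
Tread T = 604 − 2 × 145 = 314 mm (≥ 259 mm).
22 risers give 21 treads; going = 21 × 314 = 6594 mm.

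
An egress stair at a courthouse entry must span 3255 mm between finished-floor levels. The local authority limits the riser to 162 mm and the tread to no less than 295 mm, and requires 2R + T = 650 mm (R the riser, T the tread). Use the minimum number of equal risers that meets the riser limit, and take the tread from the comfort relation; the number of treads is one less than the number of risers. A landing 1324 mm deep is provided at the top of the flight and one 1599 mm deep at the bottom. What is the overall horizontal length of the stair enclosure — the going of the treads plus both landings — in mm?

3255 / 162 = 20.093 → round up to 21 risers.
Riser R = 3255 / 21 = 155 mm, within the 162 mm limit.
Tread T = 650 − 2 × 155 = 340 mm (≥ 295 mm).
Treads = 21 − 1 = 20; going = 20 × 340 = 6800 mm.
Enclosure = 6800 + 1324 + 1599 = 9723 mm.

9723 mm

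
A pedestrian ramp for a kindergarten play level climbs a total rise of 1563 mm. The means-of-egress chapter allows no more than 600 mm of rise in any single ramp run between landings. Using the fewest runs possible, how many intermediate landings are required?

At most 600 each: 1563/600 = 2.60, giving 3 ramp runs.
3 runs are separated by 2 intermediate landings.

2 intermediate landings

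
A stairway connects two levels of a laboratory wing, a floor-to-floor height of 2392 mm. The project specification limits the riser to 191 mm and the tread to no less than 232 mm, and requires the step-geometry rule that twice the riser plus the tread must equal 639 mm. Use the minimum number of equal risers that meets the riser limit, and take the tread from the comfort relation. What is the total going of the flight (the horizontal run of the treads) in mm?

At most 191 each: 2392/191 = 12.52, giving 13 risers.
R = 2392 ÷ 13 = 184 mm.
From 2R + T = 639: T = 639 − 368 = 271 mm.
13 risers give 12 treads; going = 12 × 271 = 3252 mm.

3252 mm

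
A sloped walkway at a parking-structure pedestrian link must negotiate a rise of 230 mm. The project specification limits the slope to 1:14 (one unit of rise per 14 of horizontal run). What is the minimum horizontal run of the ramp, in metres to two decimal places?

At 1:14 the run is 14 × 230 = 3220 mm.
3220 mm = 3.22 m.

3.22 m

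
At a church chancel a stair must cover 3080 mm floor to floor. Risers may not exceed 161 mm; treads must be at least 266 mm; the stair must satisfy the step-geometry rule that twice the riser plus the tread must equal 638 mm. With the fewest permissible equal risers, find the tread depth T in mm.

330 mm

3080 / 161 = 19.13, so 20 risers are needed.
Each riser is 3080/20 = 154 mm (≤ 161 mm).
T = 638 − 2·154 = 330 mm, which satisfies the 266 mm minimum.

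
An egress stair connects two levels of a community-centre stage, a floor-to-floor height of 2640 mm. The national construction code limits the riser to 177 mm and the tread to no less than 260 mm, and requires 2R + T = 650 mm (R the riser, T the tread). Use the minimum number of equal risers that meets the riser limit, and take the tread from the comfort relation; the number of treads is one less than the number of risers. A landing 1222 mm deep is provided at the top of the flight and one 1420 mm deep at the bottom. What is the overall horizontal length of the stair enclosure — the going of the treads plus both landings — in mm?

2640 / 177 = 14.915 → round up to 15 risers.
Riser R = 2640 / 15 = 176 mm, within the 177 mm limit.
Tread T = 650 − 2 × 176 = 298 mm (≥ 260 mm).
Treads = 15 − 1 = 14; going = 14 × 298 = 4172 mm.
Enclosure = 4172 + 1222 + 1420 = 6814 mm.

6814 mm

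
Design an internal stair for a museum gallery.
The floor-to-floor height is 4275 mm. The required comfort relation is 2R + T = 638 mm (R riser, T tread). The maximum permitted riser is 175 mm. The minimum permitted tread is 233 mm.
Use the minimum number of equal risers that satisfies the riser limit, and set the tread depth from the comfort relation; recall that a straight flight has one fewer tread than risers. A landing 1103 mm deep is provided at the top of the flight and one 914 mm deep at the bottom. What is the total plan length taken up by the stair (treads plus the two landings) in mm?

4275 / 175 = 24.429 → round up to 25 risers.
Riser R = 4275 / 25 = 171 mm, within the 175 mm limit.
From 2R + T = 638: T = 638 − 342 = 296 mm.
Treads = 25 − 1 = 24; going = 24 × 296 = 7104 mm.
Enclosure = 7104 + 1103 + 914 = 9121 mm.

9121 mm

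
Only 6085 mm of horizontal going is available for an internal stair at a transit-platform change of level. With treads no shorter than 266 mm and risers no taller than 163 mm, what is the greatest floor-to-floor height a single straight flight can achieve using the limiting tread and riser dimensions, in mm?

3749 mm

Treads that fit: ⌊6085 / 266⌋ = 22.
Risers = treads + 1 = 23.
Maximum height = 23 × 163 = 3749 mm.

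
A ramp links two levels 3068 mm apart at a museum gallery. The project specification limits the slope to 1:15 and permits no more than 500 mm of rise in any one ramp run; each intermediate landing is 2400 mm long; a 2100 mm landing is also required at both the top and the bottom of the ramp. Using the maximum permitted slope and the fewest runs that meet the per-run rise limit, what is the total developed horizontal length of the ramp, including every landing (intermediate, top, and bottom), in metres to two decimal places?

3068 / 500 = 6.136 → round up to 7 ramp runs. That means 6 intermediate landings.
Horizontal run for 3068 mm of rise at 1:15 is 3068 × 15 = 46020 mm.
Intermediate landings: 6 × 2400 = 14400 mm.
Top and bottom landings: 2 × 2100 = 4200 mm.
Total = 46020 + 14400 + 4200 = 64620 mm.
= 64.62 m.

64.62 m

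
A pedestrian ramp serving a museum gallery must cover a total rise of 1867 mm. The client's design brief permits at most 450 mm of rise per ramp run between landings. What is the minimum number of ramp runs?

5 runs

⌈1867/450⌉ = 5 ramp runs.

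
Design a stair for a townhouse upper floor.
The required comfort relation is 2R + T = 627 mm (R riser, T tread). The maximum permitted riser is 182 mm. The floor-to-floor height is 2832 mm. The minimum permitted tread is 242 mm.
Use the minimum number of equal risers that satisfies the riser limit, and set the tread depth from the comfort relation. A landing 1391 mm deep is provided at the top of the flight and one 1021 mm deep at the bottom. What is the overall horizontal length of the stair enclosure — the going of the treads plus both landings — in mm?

6507 mm

At most 182 each: 2832/182 = 15.56, giving 16 risers.
R = 2832 ÷ 16 = 177 mm.
Tread T = 627 − 2 × 177 = 273 mm (≥ 242 mm).
16 risers give 15 treads; going = 15 × 273 = 4095 mm.
Add landings: 4095 + 1391 + 1021 = 6507 mm.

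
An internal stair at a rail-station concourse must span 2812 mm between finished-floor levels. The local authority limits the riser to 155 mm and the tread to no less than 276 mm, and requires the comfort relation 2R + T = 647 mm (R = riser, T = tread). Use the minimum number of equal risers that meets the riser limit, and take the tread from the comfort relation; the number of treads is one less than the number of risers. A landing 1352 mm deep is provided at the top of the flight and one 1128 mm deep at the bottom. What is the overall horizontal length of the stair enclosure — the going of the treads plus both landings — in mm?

2812 / 155 = 18.142 → round up to 19 risers.
Riser R = 2812 / 19 = 148 mm, within the 155 mm limit.
T = 647 − 2·148 = 351 mm, which satisfies the 276 mm minimum.
Treads = 19 − 1 = 18; going = 18 × 351 = 6318 mm.
Enclosure = 6318 + 1352 + 1128 = 8798 mm.

8798 mm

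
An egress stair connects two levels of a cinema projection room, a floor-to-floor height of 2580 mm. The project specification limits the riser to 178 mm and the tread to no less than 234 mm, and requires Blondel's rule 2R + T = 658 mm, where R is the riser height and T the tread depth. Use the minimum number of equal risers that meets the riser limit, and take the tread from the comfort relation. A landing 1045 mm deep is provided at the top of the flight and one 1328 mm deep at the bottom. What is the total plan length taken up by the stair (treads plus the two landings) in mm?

⌈2580/178⌉ = 15 risers.
R = 2580 ÷ 15 = 172 mm.
Tread T = 658 − 2 × 172 = 314 mm (≥ 234 mm).
Treads = 15 − 1 = 14; going = 14 × 314 = 4396 mm.
Add landings: 4396 + 1045 + 1328 = 6769 mm.

6769 mm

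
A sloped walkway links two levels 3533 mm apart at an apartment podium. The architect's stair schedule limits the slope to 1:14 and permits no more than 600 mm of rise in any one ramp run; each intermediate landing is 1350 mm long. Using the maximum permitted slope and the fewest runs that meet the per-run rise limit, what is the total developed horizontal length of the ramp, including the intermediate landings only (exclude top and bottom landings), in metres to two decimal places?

56.21 m

3533 / 600 = 5.89, so 6 ramp runs are needed. That means 5 intermediate landings.
Horizontal run for 3533 mm of rise at 1:14 is 3533 × 14 = 49462 mm.
Intermediate landings: 5 × 1350 = 6750 mm.
Total developed length = 49462 + 6750 = 56212 mm.
= 56.21 m.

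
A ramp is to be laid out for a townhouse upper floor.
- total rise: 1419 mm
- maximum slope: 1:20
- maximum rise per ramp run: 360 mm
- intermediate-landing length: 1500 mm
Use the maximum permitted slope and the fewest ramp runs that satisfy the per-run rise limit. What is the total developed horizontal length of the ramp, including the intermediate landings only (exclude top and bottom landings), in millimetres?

32880 mm

1419 / 360 = 3.942 → round up to 4 ramp runs. That means 3 intermediate landings.
Horizontal run for 1419 mm of rise at 1:20 is 1419 × 20 = 28380 mm.
Intermediate landings: 3 × 1500 = 4500 mm.
Developed length = 28380 + 4500 = 32880 mm.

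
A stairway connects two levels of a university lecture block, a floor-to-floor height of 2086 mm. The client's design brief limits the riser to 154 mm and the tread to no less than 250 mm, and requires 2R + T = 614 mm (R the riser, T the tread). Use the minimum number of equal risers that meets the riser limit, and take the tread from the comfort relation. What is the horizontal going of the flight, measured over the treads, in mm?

2086 / 154 = 13.55, so 14 risers are needed.
Riser R = 2086 / 14 = 149 mm, within the 154 mm limit.
T = 614 − 2·149 = 316 mm, which satisfies the 250 mm minimum.
Treads = 14 − 1 = 13; going = 13 × 316 = 4108 mm.

4108 mm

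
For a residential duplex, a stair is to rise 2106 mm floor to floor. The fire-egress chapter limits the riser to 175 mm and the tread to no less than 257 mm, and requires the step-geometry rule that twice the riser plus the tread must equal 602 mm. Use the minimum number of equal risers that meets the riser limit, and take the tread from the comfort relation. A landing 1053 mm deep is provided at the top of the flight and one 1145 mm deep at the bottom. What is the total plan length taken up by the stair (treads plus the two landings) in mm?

5534 mm

At most 175 each: 2106/175 = 12.03, giving 13 risers.
R = 2106 ÷ 13 = 162 mm.
T = 602 − 2·162 = 278 mm, which satisfies the 257 mm minimum.
Going = (13 − 1) × 278 = 3336 mm.
Enclosure = 3336 + 1053 + 1145 = 5534 mm.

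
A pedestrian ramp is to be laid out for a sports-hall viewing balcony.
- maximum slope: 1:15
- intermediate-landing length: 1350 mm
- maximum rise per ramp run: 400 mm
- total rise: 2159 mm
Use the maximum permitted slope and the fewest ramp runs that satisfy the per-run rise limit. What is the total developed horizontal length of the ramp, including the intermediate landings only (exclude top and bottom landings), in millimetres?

39135 mm

2159 / 400 = 5.40, so 6 ramp runs are needed. That means 5 intermediate landings.
Horizontal run for 2159 mm of rise at 1:15 is 2159 × 15 = 32385 mm.
5 intermediate landings contribute 5 × 1350 = 6750 mm.
Developed length = 32385 + 6750 = 39135 mm.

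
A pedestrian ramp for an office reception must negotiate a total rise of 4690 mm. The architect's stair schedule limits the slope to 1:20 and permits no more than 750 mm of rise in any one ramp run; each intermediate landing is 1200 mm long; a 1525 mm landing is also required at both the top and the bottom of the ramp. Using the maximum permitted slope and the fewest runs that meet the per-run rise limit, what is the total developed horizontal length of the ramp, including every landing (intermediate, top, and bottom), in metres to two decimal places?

4690 / 750 = 6.253 → round up to 7 ramp runs. That means 6 intermediate landings.
Horizontal run for 4690 mm of rise at 1:20 is 4690 × 20 = 93800 mm.
6 intermediate landings contribute 6 × 1200 = 7200 mm.
Top and bottom landings: 2 × 1525 = 3050 mm.
Total = 93800 + 7200 + 3050 = 104050 mm.
= 104.05 m.

104.05 m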